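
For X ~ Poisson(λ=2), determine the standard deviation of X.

For X ~ Poisson(λ=2):
Var(X) = 2
SD(X) = √(Var(X)) = √(2) = \sqrt{2}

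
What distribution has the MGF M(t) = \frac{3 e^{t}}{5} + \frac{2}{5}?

The MGF M(t) = \frac{3 e^{t}}{5} + \frac{2}{5} is the standard form for the Bernoulli distribution.
Comparing with the known MGF formula identifies: Bernoulli(p=3/5)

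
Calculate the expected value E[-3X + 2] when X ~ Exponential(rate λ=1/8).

For X ~ Exponential(rate λ=1/8):
E[X] = 8
E[-3X + 2] = -3 × E[X] + 2 = -22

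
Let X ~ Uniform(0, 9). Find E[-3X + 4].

For X ~ Uniform(0, 9):
E[X] = \frac{9}{2}
E[-3X + 4] = -3 × E[X] + 4 = - \frac{19}{2}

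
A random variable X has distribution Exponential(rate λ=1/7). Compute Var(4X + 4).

For X ~ Exponential(rate λ=1/7):
Var(X) = 49
Var(4X + 4) = (4)² × Var(X) = 16 × 49 = 784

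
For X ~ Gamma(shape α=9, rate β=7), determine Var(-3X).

For X ~ Gamma(shape α=9, rate β=7):
Var(X) = \frac{9}{49}
Var(-3X) = (-3)² × Var(X) = 9 × \frac{9}{49} = \frac{81}{49}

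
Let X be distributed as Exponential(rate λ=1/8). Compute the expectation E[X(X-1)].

E[X(X-1)] = E[X² - X] = E[X²] - E[X]
E[X] = 8
E[X²] = Var(X) + (E[X])² = 64 + (8)² = 128
E[X(X-1)] = 128 - 8 = 120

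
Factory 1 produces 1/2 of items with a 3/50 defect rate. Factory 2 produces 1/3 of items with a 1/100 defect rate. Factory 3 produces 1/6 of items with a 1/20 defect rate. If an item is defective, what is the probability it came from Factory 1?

Using Bayes' theorem:
P(F1) = 1/2, P(D|F1) = 3/50
P(F2) = 1/3, P(D|F2) = 1/100
P(F3) = 1/6, P(D|F3) = 1/20
P(D) = P(D|F1)P(F1) + P(D|F2)P(F2) + P(D|F3)P(F3)
     = \frac{1}{24}
P(F1|D) = P(D|F1)P(F1) / P(D)
= \frac{18}{25}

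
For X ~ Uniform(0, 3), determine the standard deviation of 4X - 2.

For X ~ Uniform(0, 3):
Var(X) = \frac{3}{4}
SD(X) = √(Var(X)) = √(\frac{3}{4}) = \frac{\sqrt{3}}{2}
SD(4X - 2) = |4| × SD(X) = 4 × \frac{\sqrt{3}}{2} = 2 \sqrt{3}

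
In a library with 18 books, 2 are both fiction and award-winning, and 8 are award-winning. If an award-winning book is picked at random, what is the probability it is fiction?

P(A ∩ B) = 2/18 = 1/9
P(B) = 8/18 = 4/9
P(A|B) = P(A ∩ B) / P(B) = (1/9) / (4/9) = 1/4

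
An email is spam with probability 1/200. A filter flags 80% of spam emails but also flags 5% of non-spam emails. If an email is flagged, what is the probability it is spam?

Let D = the rare event, + = positive/flagged.
P(D) = 1/200
P(+|D) = 80/100 = 4/5
P(+|D') = 5/100 = 1/20
P(+) = P(+|D)P(D) + P(+|D')P(D')
     = \frac{4}{5} × \frac{1}{200} + \frac{1}{20} × \frac{199}{200}
     = \frac{43}{800}
P(D|+) = P(+|D)P(D)/P(+) = \frac{16}{215}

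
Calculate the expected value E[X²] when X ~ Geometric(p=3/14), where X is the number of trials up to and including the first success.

Using the identity E[X²] = Var(X) + (E[X])²:
E[X] = \frac{14}{3}
Var(X) = \frac{154}{9}
E[X²] = \frac{154}{9} + (\frac{14}{3})²
= \frac{350}{9}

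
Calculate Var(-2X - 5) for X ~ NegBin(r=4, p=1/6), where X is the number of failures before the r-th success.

For X ~ NegBin(r=4, p=1/6), where X is the number of failures before the r-th success:
Var(X) = 120
Var(-2X - 5) = (-2)² × Var(X) = 4 × 120 = 480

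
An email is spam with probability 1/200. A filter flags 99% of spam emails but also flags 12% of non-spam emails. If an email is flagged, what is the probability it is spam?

Let D = the rare event, + = positive/flagged.
P(D) = 1/200
P(+|D) = 99/100
P(+|D') = 12/100 = 3/25
P(+) = P(+|D)P(D) + P(+|D')P(D')
     = \frac{99}{100} × \frac{1}{200} + \frac{3}{25} × \frac{199}{200}
     = \frac{2487}{20000}
P(D|+) = P(+|D)P(D)/P(+) = \frac{33}{829}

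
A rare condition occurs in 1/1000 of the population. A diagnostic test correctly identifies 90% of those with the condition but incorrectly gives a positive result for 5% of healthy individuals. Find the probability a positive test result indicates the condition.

Let D = the rare event, + = positive/flagged.
P(D) = 1/1000
P(+|D) = 90/100 = 9/10
P(+|D') = 5/100 = 1/20
P(+) = P(+|D)P(D) + P(+|D')P(D')
     = \frac{9}{10} × \frac{1}{1000} + \frac{1}{20} × \frac{999}{1000}
     = \frac{1017}{20000}
P(D|+) = P(+|D)P(D)/P(+) = \frac{2}{113}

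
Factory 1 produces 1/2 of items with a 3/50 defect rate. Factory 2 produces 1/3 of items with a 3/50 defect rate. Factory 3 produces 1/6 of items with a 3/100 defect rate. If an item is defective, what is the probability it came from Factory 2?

Using Bayes' theorem:
P(F1) = 1/2, P(D|F1) = 3/50
P(F2) = 1/3, P(D|F2) = 3/50
P(F3) = 1/6, P(D|F3) = 3/100
P(D) = P(D|F1)P(F1) + P(D|F2)P(F2) + P(D|F3)P(F3)
     = \frac{11}{200}
P(F2|D) = P(D|F2)P(F2) / P(D)
= \frac{4}{11}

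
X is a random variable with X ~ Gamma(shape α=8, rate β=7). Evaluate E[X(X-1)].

E[X(X-1)] = E[X² - X] = E[X²] - E[X]
E[X] = \frac{8}{7}
E[X²] = Var(X) + (E[X])² = \frac{8}{49} + (\frac{8}{7})² = \frac{72}{49}
E[X(X-1)] = \frac{72}{49} - \frac{8}{7} = \frac{16}{49}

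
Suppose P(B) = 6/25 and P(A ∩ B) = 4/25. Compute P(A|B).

P(A|B) = P(A ∩ B) / P(B)
= (4/25) / (6/25)
= 2/3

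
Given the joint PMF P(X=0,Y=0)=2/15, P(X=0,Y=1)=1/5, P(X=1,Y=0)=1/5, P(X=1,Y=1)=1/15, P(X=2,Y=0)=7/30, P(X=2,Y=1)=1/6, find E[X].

First find marginal of X:
P(X=0) = 1/3
P(X=1) = 4/15
P(X=2) = 2/5
E[X] = 0 × 1/3 + 1 × 4/15 + 2 × 2/5 = 16/15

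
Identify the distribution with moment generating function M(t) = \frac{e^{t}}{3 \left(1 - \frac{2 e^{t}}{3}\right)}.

The MGF M(t) = \frac{e^{t}}{3 \left(1 - \frac{2 e^{t}}{3}\right)} is the standard form for the Geometric distribution.
Comparing with the known MGF formula identifies: Geometric(p=1/3), X = trial number of first success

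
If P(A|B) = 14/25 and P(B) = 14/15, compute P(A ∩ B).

By definition, P(A|B) = P(A ∩ B) / P(B)
So P(A ∩ B) = P(A|B) × P(B)
= 14/25 × 14/15
= 196/375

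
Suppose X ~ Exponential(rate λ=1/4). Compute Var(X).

For X ~ Exponential(rate λ=1/4):
Var(X) = 16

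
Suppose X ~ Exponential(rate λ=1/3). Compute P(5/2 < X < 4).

P(5/2 < X < 4) = ∫_{5/2}^{4} f(x) dx
where f(x) = \frac{e^{- \frac{x}{3}}}{3}
= - \frac{1}{e^{\frac{4}{3}}} + e^{- \frac{5}{6}}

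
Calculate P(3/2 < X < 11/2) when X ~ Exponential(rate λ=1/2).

P(3/2 < X < 11/2) = ∫_{3/2}^{11/2} f(x) dx
where f(x) = \frac{e^{- \frac{x}{2}}}{2}
= - \frac{1 - e^{2}}{e^{\frac{11}{4}}}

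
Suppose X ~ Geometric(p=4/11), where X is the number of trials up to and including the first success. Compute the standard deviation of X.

For X ~ Geometric(p=4/11), where X is the number of trials up to and including the first success:
Var(X) = \frac{77}{16}
SD(X) = √(Var(X)) = √(\frac{77}{16}) = \frac{\sqrt{77}}{4}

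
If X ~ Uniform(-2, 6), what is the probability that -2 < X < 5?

P(-2 < X < 5) = ∫_{-2}^{5} f(x) dx
where f(x) = \frac{1}{8}
= \frac{7}{8}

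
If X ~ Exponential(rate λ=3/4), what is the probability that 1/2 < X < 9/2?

P(1/2 < X < 9/2) = ∫_{1/2}^{9/2} f(x) dx
where f(x) = \frac{3 e^{- \frac{3 x}{4}}}{4}
= - \frac{1 - e^{3}}{e^{\frac{27}{8}}}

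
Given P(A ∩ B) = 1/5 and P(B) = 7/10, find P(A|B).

P(A|B) = P(A ∩ B) / P(B)
= (1/5) / (7/10)
= 2/7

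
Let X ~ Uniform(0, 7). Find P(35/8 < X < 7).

P(35/8 < X < 7) = ∫_{35/8}^{7} f(x) dx
where f(x) = \frac{1}{7}
= \frac{3}{8}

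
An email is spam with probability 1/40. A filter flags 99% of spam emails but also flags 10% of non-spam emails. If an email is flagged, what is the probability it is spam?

Let D = the rare event, + = positive/flagged.
P(D) = 1/40
P(+|D) = 99/100
P(+|D') = 10/100 = 1/10
P(+) = P(+|D)P(D) + P(+|D')P(D')
     = \frac{99}{100} × \frac{1}{40} + \frac{1}{10} × \frac{39}{40}
     = \frac{489}{4000}
P(D|+) = P(+|D)P(D)/P(+) = \frac{33}{163}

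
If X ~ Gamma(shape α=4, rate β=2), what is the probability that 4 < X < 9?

P(4 < X < 9) = ∫_{4}^{9} f(x) dx
where f(x) = \frac{8 x^{3} e^{- 2 x}}{3}
= \frac{-3459 + 379 e^{10}}{3 e^{18}}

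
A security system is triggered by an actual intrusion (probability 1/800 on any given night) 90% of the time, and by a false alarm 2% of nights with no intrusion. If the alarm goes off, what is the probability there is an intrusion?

Let D = the rare event, + = positive/flagged.
P(D) = 1/800
P(+|D) = 90/100 = 9/10
P(+|D') = 2/100 = 1/50
P(+) = P(+|D)P(D) + P(+|D')P(D')
     = \frac{9}{10} × \frac{1}{800} + \frac{1}{50} × \frac{799}{800}
     = \frac{211}{10000}
P(D|+) = P(+|D)P(D)/P(+) = \frac{45}{844}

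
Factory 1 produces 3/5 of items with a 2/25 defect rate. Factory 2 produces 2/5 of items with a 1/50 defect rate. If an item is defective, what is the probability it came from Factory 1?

Using Bayes' theorem:
P(F1) = 3/5, P(D|F1) = 2/25
P(F2) = 2/5, P(D|F2) = 1/50
P(D) = P(D|F1)P(F1) + P(D|F2)P(F2)
     = \frac{7}{125}
P(F1|D) = P(D|F1)P(F1) / P(D)
= \frac{6}{7}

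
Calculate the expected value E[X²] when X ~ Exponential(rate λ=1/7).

Using the identity E[X²] = Var(X) + (E[X])²:
E[X] = 7
Var(X) = 49
E[X²] = 49 + (7)²
= 98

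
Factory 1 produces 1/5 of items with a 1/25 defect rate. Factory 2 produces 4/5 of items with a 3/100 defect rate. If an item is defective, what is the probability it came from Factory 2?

Using Bayes' theorem:
P(F1) = 1/5, P(D|F1) = 1/25
P(F2) = 4/5, P(D|F2) = 3/100
P(D) = P(D|F1)P(F1) + P(D|F2)P(F2)
     = \frac{4}{125}
P(F2|D) = P(D|F2)P(F2) / P(D)
= \frac{3}{4}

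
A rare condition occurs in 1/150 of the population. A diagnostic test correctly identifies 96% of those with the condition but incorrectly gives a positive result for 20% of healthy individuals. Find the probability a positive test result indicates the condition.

Let D = the rare event, + = positive/flagged.
P(D) = 1/150
P(+|D) = 96/100 = 24/25
P(+|D') = 20/100 = 1/5
P(+) = P(+|D)P(D) + P(+|D')P(D')
     = \frac{24}{25} × \frac{1}{150} + \frac{1}{5} × \frac{149}{150}
     = \frac{769}{3750}
P(D|+) = P(+|D)P(D)/P(+) = \frac{24}{769}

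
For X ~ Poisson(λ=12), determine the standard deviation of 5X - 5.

For X ~ Poisson(λ=12):
Var(X) = 12
SD(X) = √(Var(X)) = √(12) = 2 \sqrt{3}
SD(5X - 5) = |5| × SD(X) = 5 × 2 \sqrt{3} = 10 \sqrt{3}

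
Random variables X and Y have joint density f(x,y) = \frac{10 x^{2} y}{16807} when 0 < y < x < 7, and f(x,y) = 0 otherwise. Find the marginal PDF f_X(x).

f_X(x) = ∫_0^x \frac{10 x^{2} y}{16807} dy = \frac{5 x^{4}}{16807}
for 0 < x < 7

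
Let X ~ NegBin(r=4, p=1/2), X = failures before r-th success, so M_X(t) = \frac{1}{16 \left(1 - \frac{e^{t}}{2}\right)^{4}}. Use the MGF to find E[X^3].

To find E[X^3], compute M^(3)(0):
M^(1)(t) = \frac{e^{t}}{8 \left(1 - \frac{e^{t}}{2}\right)^{5}}
M^(2)(t) = \frac{e^{t}}{8 \left(1 - \frac{e^{t}}{2}\right)^{5}} + \frac{5 e^{2 t}}{16 \left(1 - \frac{e^{t}}{2}\right)^{6}}
M^(3)(t) = \frac{e^{t}}{8 \left(1 - \frac{e^{t}}{2}\right)^{5}} + \frac{15 e^{2 t}}{16 \left(1 - \frac{e^{t}}{2}\right)^{6}} + \frac{15 e^{3 t}}{16 \left(1 - \frac{e^{t}}{2}\right)^{7}}
M^(3)(0) = 184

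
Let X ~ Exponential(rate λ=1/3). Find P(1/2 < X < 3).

P(1/2 < X < 3) = ∫_{1/2}^{3} f(x) dx
where f(x) = \frac{e^{- \frac{x}{3}}}{3}
= - \frac{1}{e} + e^{- \frac{1}{6}}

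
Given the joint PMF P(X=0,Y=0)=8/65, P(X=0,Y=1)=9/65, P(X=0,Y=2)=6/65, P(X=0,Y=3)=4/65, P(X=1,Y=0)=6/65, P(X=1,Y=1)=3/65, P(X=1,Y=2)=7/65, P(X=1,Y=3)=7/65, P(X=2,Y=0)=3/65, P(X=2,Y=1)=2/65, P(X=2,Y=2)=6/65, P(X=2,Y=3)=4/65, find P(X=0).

P(X=0) = P(X=0,Y=0) + P(X=0,Y=1) + P(X=0,Y=2) + P(X=0,Y=3)
= 8/65 + 9/65 + 6/65 + 4/65
= 27/65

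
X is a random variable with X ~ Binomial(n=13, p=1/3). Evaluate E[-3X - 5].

For X ~ Binomial(n=13, p=1/3):
E[X] = \frac{13}{3}
E[-3X - 5] = -3 × E[X] - 5 = -18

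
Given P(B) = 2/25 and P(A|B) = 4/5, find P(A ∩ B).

By definition, P(A|B) = P(A ∩ B) / P(B)
So P(A ∩ B) = P(A|B) × P(B)
= 4/5 × 2/25
= 8/125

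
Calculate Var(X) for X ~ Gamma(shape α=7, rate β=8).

For X ~ Gamma(shape α=7, rate β=8):
Var(X) = \frac{7}{64}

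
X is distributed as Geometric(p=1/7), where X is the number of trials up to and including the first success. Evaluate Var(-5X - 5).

For X ~ Geometric(p=1/7), where X is the number of trials up to and including the first success:
Var(X) = 42
Var(-5X - 5) = (-5)² × Var(X) = 25 × 42 = 1050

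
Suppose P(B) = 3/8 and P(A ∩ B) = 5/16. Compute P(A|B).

P(A|B) = P(A ∩ B) / P(B)
= (5/16) / (3/8)
= 5/6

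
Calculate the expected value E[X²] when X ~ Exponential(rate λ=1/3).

Using the identity E[X²] = Var(X) + (E[X])²:
E[X] = 3
Var(X) = 9
E[X²] = 9 + (3)²
= 18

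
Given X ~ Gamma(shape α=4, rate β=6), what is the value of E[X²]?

Using the identity E[X²] = Var(X) + (E[X])²:
E[X] = \frac{2}{3}
Var(X) = \frac{1}{9}
E[X²] = \frac{1}{9} + (\frac{2}{3})²
= \frac{5}{9}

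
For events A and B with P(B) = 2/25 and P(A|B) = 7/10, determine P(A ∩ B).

By definition, P(A|B) = P(A ∩ B) / P(B)
So P(A ∩ B) = P(A|B) × P(B)
= 7/10 × 2/25
= 7/125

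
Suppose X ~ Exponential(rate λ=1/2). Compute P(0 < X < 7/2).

P(0 < X < 7/2) = ∫_{0}^{7/2} f(x) dx
where f(x) = \frac{e^{- \frac{x}{2}}}{2}
= 1 - e^{- \frac{7}{4}}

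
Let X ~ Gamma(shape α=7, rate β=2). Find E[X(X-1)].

E[X(X-1)] = E[X² - X] = E[X²] - E[X]
E[X] = \frac{7}{2}
E[X²] = Var(X) + (E[X])² = \frac{7}{4} + (\frac{7}{2})² = 14
E[X(X-1)] = 14 - \frac{7}{2} = \frac{21}{2}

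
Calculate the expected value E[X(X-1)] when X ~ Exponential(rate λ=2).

E[X(X-1)] = E[X² - X] = E[X²] - E[X]
E[X] = \frac{1}{2}
E[X²] = Var(X) + (E[X])² = \frac{1}{4} + (\frac{1}{2})² = \frac{1}{2}
E[X(X-1)] = \frac{1}{2} - \frac{1}{2} = 0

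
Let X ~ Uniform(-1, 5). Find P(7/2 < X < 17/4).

P(7/2 < X < 17/4) = ∫_{7/2}^{17/4} f(x) dx
where f(x) = \frac{1}{6}
= \frac{1}{8}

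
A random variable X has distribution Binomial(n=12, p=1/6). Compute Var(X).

For X ~ Binomial(n=12, p=1/6):
Var(X) = \frac{5}{3}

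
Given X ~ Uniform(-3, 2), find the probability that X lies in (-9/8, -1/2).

P(-9/8 < X < -1/2) = ∫_{-9/8}^{-1/2} f(x) dx
where f(x) = \frac{1}{5}
= \frac{1}{8}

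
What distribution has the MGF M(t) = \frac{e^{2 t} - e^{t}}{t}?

The MGF M(t) = \frac{e^{2 t} - e^{t}}{t} is the standard form for the Uniform distribution.
Comparing with the known MGF formula identifies: Uniform(1, 2)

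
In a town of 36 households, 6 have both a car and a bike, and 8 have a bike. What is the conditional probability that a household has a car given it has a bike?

P(A ∩ B) = 6/36 = 1/6
P(B) = 8/36 = 2/9
P(A|B) = P(A ∩ B) / P(B) = (1/6) / (2/9) = 3/4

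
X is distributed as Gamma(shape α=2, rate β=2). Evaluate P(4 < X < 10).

P(4 < X < 10) = ∫_{4}^{10} f(x) dx
where f(x) = 4 x e^{- 2 x}
= \frac{3 \left(-7 + 3 e^{12}\right)}{e^{20}}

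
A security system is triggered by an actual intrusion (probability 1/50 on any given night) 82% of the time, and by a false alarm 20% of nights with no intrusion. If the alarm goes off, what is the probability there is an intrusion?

Let D = the rare event, + = positive/flagged.
P(D) = 1/50
P(+|D) = 82/100 = 41/50
P(+|D') = 20/100 = 1/5
P(+) = P(+|D)P(D) + P(+|D')P(D')
     = \frac{41}{50} × \frac{1}{50} + \frac{1}{5} × \frac{49}{50}
     = \frac{531}{2500}
P(D|+) = P(+|D)P(D)/P(+) = \frac{41}{531}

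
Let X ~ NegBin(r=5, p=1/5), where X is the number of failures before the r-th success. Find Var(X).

For X ~ NegBin(r=5, p=1/5), where X is the number of failures before the r-th success:
Var(X) = 100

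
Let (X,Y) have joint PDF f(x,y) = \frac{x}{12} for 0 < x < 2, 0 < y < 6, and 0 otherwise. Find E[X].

f_X(x) = ∫_0^6 \frac{x}{12} dy = \frac{x}{2}
E[X] = ∫_0^2 x × (\frac{x}{2}) dx = \frac{4}{3}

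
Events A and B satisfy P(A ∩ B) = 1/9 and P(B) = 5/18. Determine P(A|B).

P(A|B) = P(A ∩ B) / P(B)
= (1/9) / (5/18)
= 2/5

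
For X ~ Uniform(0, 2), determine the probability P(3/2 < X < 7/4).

P(3/2 < X < 7/4) = ∫_{3/2}^{7/4} f(x) dx
where f(x) = \frac{1}{2}
= \frac{1}{8}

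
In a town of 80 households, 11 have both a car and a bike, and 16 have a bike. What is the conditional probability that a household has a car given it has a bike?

P(A ∩ B) = 11/80
P(B) = 16/80 = 1/5
P(A|B) = P(A ∩ B) / P(B) = (11/80) / (1/5) = 11/16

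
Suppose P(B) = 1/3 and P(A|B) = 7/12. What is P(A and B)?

By definition, P(A|B) = P(A ∩ B) / P(B)
So P(A ∩ B) = P(A|B) × P(B)
= 7/12 × 1/3
= 7/36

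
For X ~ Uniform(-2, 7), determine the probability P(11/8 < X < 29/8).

P(11/8 < X < 29/8) = ∫_{11/8}^{29/8} f(x) dx
where f(x) = \frac{1}{9}
= \frac{1}{4}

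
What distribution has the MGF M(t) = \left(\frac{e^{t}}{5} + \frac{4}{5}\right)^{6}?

The MGF M(t) = \left(\frac{e^{t}}{5} + \frac{4}{5}\right)^{6} is the standard form for the Binomial distribution.
Comparing with the known MGF formula identifies: Binomial(n=6, p=1/5)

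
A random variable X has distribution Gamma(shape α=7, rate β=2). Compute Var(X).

For X ~ Gamma(shape α=7, rate β=2):
Var(X) = \frac{7}{4}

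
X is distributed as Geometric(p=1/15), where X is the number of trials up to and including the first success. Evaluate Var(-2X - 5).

For X ~ Geometric(p=1/15), where X is the number of trials up to and including the first success:
Var(X) = 210
Var(-2X - 5) = (-2)² × Var(X) = 4 × 210 = 840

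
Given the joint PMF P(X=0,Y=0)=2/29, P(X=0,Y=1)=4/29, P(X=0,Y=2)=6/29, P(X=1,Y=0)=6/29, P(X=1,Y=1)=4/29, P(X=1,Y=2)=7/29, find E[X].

First find marginal of X:
P(X=0) = 12/29
P(X=1) = 17/29
E[X] = 0 × 12/29 + 1 × 17/29 = 17/29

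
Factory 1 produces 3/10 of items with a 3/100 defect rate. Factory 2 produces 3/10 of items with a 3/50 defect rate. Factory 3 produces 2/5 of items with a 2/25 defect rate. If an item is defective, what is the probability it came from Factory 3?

Using Bayes' theorem:
P(F1) = 3/10, P(D|F1) = 3/100
P(F2) = 3/10, P(D|F2) = 3/50
P(F3) = 2/5, P(D|F3) = 2/25
P(D) = P(D|F1)P(F1) + P(D|F2)P(F2) + P(D|F3)P(F3)
     = \frac{59}{1000}
P(F3|D) = P(D|F3)P(F3) / P(D)
= \frac{32}{59}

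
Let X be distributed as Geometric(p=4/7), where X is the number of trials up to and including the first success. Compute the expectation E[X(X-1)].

E[X(X-1)] = E[X² - X] = E[X²] - E[X]
E[X] = \frac{7}{4}
E[X²] = Var(X) + (E[X])² = \frac{21}{16} + (\frac{7}{4})² = \frac{35}{8}
E[X(X-1)] = \frac{35}{8} - \frac{7}{4} = \frac{21}{8}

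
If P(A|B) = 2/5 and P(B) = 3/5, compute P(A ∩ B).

By definition, P(A|B) = P(A ∩ B) / P(B)
So P(A ∩ B) = P(A|B) × P(B)
= 2/5 × 3/5
= 6/25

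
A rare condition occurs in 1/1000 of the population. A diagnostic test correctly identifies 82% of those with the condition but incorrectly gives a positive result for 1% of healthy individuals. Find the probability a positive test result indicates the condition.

Let D = the rare event, + = positive/flagged.
P(D) = 1/1000
P(+|D) = 82/100 = 41/50
P(+|D') = 1/100
P(+) = P(+|D)P(D) + P(+|D')P(D')
     = \frac{41}{50} × \frac{1}{1000} + \frac{1}{100} × \frac{999}{1000}
     = \frac{1081}{100000}
P(D|+) = P(+|D)P(D)/P(+) = \frac{82}{1081}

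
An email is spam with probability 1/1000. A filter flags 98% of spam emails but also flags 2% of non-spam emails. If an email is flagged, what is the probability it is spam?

Let D = the rare event, + = positive/flagged.
P(D) = 1/1000
P(+|D) = 98/100 = 49/50
P(+|D') = 2/100 = 1/50
P(+) = P(+|D)P(D) + P(+|D')P(D')
     = \frac{49}{50} × \frac{1}{1000} + \frac{1}{50} × \frac{999}{1000}
     = \frac{131}{6250}
P(D|+) = P(+|D)P(D)/P(+) = \frac{49}{1048}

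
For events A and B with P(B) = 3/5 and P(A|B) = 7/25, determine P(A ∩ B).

By definition, P(A|B) = P(A ∩ B) / P(B)
So P(A ∩ B) = P(A|B) × P(B)
= 7/25 × 3/5
= 21/125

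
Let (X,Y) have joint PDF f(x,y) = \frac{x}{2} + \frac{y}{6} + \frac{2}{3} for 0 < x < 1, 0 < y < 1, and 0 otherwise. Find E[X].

E[X] = ∫_0^1 ∫_0^1 x × f(x,y) dy dx
= ∫_0^1 ∫_0^1 x × (\frac{x}{2} + \frac{y}{6} + \frac{2}{3}) dy dx
= \frac{13}{24}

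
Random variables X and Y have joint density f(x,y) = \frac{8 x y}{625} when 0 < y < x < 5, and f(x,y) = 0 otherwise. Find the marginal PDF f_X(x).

f_X(x) = ∫_0^x \frac{8 x y}{625} dy = \frac{4 x^{3}}{625}
for 0 < x < 5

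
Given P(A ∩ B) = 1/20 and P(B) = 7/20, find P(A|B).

P(A|B) = P(A ∩ B) / P(B)
= (1/20) / (7/20)
= 1/7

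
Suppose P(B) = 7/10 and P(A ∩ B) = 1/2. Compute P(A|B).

P(A|B) = P(A ∩ B) / P(B)
= (1/2) / (7/10)
= 5/7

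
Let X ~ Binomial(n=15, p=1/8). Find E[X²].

Using the identity E[X²] = Var(X) + (E[X])²:
E[X] = \frac{15}{8}
Var(X) = \frac{105}{64}
E[X²] = \frac{105}{64} + (\frac{15}{8})²
= \frac{165}{32}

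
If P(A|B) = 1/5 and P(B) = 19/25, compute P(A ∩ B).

By definition, P(A|B) = P(A ∩ B) / P(B)
So P(A ∩ B) = P(A|B) × P(B)
= 1/5 × 19/25
= 19/125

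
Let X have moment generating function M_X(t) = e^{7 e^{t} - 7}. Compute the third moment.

To find E[X^3], compute M^(3)(0):
M^(1)(t) = 7 e^{t} e^{7 e^{t} - 7}
M^(2)(t) = 49 e^{2 t} e^{7 e^{t} - 7} + 7 e^{t} e^{7 e^{t} - 7}
M^(3)(t) = 343 e^{3 t} e^{7 e^{t} - 7} + 147 e^{2 t} e^{7 e^{t} - 7} + 7 e^{t} e^{7 e^{t} - 7}
M^(3)(0) = 497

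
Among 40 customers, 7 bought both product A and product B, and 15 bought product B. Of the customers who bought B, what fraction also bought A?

P(A ∩ B) = 7/40
P(B) = 15/40 = 3/8
P(A|B) = P(A ∩ B) / P(B) = (7/40) / (3/8) = 7/15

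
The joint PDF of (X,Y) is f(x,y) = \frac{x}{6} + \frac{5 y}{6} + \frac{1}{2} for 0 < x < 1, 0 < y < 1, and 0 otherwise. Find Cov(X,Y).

E[XY] = ∫∫ xy × f(x,y) dx dy = \frac{7}{24}
E[X] = \frac{37}{72}
E[Y] = \frac{41}{72}
Cov(X,Y) = E[XY] - E[X]E[Y] = - \frac{5}{5184}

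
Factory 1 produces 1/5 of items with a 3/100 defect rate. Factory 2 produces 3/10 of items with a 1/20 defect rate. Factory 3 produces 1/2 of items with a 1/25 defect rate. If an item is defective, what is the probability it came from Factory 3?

Using Bayes' theorem:
P(F1) = 1/5, P(D|F1) = 3/100
P(F2) = 3/10, P(D|F2) = 1/20
P(F3) = 1/2, P(D|F3) = 1/25
P(D) = P(D|F1)P(F1) + P(D|F2)P(F2) + P(D|F3)P(F3)
     = \frac{41}{1000}
P(F3|D) = P(D|F3)P(F3) / P(D)
= \frac{20}{41}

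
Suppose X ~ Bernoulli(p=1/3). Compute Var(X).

For X ~ Bernoulli(p=1/3):
Var(X) = \frac{2}{9}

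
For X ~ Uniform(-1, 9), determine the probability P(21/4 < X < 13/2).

P(21/4 < X < 13/2) = ∫_{21/4}^{13/2} f(x) dx
where f(x) = \frac{1}{10}
= \frac{1}{8}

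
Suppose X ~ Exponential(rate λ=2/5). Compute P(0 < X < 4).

P(0 < X < 4) = ∫_{0}^{4} f(x) dx
where f(x) = \frac{2 e^{- \frac{2 x}{5}}}{5}
= 1 - e^{- \frac{8}{5}}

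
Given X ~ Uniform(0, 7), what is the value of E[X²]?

Using the identity E[X²] = Var(X) + (E[X])²:
E[X] = \frac{7}{2}
Var(X) = \frac{49}{12}
E[X²] = \frac{49}{12} + (\frac{7}{2})²
= \frac{49}{3}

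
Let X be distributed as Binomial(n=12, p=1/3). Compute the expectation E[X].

For X ~ Binomial(n=12, p=1/3), the expected value is:
E[X] = 4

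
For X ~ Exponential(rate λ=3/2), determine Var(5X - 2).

For X ~ Exponential(rate λ=3/2):
Var(X) = \frac{4}{9}
Var(5X - 2) = (5)² × Var(X) = 25 × \frac{4}{9} = \frac{100}{9}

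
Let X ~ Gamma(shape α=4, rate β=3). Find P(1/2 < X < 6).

P(1/2 < X < 6) = ∫_{1/2}^{6} f(x) dx
where f(x) = \frac{27 x^{3} e^{- 3 x}}{2}
= - \frac{1153}{e^{18}} + \frac{67}{16 e^{\frac{3}{2}}}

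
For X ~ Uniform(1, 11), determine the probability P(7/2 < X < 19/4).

P(7/2 < X < 19/4) = ∫_{7/2}^{19/4} f(x) dx
where f(x) = \frac{1}{10}
= \frac{1}{8}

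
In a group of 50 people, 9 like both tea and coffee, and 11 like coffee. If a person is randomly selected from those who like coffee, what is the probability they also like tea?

P(A ∩ B) = 9/50
P(B) = 11/50
P(A|B) = P(A ∩ B) / P(B) = (9/50) / (11/50) = 9/11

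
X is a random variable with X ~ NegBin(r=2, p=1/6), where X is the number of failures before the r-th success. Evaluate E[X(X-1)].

E[X(X-1)] = E[X² - X] = E[X²] - E[X]
E[X] = 10
E[X²] = Var(X) + (E[X])² = 60 + (10)² = 160
E[X(X-1)] = 160 - 10 = 150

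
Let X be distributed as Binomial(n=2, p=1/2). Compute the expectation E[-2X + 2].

For X ~ Binomial(n=2, p=1/2):
E[X] = 1
E[-2X + 2] = -2 × E[X] + 2 = 0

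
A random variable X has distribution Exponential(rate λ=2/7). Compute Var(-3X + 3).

For X ~ Exponential(rate λ=2/7):
Var(X) = \frac{49}{4}
Var(-3X + 3) = (-3)² × Var(X) = 9 × \frac{49}{4} = \frac{441}{4}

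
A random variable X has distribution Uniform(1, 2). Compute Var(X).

For X ~ Uniform(1, 2):
Var(X) = \frac{1}{12}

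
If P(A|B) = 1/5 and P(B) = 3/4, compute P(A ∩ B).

By definition, P(A|B) = P(A ∩ B) / P(B)
So P(A ∩ B) = P(A|B) × P(B)
= 1/5 × 3/4
= 3/20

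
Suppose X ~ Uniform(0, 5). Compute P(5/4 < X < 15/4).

P(5/4 < X < 15/4) = ∫_{5/4}^{15/4} f(x) dx
where f(x) = \frac{1}{5}
= \frac{1}{2}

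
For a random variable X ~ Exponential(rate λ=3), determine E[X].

For X ~ Exponential(rate λ=3), the expected value is:
E[X] = \frac{1}{3}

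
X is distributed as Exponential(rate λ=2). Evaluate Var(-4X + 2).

For X ~ Exponential(rate λ=2):
Var(X) = \frac{1}{4}
Var(-4X + 2) = (-4)² × Var(X) = 16 × \frac{1}{4} = 4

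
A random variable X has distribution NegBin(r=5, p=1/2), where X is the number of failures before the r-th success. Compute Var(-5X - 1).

For X ~ NegBin(r=5, p=1/2), where X is the number of failures before the r-th success:
Var(X) = 10
Var(-5X - 1) = (-5)² × Var(X) = 25 × 10 = 250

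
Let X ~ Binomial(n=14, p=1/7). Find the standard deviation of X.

For X ~ Binomial(n=14, p=1/7):
Var(X) = \frac{12}{7}
SD(X) = √(Var(X)) = √(\frac{12}{7}) = \frac{2 \sqrt{21}}{7}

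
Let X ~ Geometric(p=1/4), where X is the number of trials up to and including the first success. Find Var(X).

For X ~ Geometric(p=1/4), where X is the number of trials up to and including the first success:
Var(X) = 12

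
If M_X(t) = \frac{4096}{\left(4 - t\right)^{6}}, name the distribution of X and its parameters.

The MGF M(t) = \frac{4096}{\left(4 - t\right)^{6}} is the standard form for the Gamma distribution.
Comparing with the known MGF formula identifies: Gamma(shape α=6, rate β=4)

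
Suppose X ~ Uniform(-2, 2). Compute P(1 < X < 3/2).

P(1 < X < 3/2) = ∫_{1}^{3/2} f(x) dx
where f(x) = \frac{1}{4}
= \frac{1}{8}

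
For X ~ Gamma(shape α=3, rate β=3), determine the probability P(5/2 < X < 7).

P(5/2 < X < 7) = ∫_{5/2}^{7} f(x) dx
where f(x) = \frac{27 x^{2} e^{- 3 x}}{2}
= - \frac{485}{2 e^{21}} + \frac{293}{8 e^{\frac{15}{2}}}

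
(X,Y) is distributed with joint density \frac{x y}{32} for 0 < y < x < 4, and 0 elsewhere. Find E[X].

f_X(x) = ∫_0^x \frac{x y}{32} dy = \frac{x^{3}}{64}
E[X] = ∫_0^4 x × (\frac{x^{3}}{64}) dx = \frac{16}{5}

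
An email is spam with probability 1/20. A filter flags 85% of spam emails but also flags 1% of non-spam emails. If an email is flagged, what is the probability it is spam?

Let D = the rare event, + = positive/flagged.
P(D) = 1/20
P(+|D) = 85/100 = 17/20
P(+|D') = 1/100
P(+) = P(+|D)P(D) + P(+|D')P(D')
     = \frac{17}{20} × \frac{1}{20} + \frac{1}{100} × \frac{19}{20}
     = \frac{13}{250}
P(D|+) = P(+|D)P(D)/P(+) = \frac{85}{104}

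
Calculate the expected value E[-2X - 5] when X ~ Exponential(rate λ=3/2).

For X ~ Exponential(rate λ=3/2):
E[X] = \frac{2}{3}
E[-2X - 5] = -2 × E[X] - 5 = - \frac{19}{3}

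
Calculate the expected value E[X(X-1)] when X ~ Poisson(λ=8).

E[X(X-1)] = E[X² - X] = E[X²] - E[X]
E[X] = 8
E[X²] = Var(X) + (E[X])² = 8 + (8)² = 72
E[X(X-1)] = 72 - 8 = 64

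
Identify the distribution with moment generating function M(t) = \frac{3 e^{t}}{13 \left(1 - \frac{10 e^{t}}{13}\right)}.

The MGF M(t) = \frac{3 e^{t}}{13 \left(1 - \frac{10 e^{t}}{13}\right)} is the standard form for the Geometric distribution.
Comparing with the known MGF formula identifies: Geometric(p=3/13), X = trial number of first success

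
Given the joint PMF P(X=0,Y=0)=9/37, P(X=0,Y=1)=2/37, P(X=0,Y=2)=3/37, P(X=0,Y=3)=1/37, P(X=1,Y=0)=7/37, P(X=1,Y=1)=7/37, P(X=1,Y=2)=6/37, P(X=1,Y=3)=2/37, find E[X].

First find marginal of X:
P(X=0) = 15/37
P(X=1) = 22/37
E[X] = 0 × 15/37 + 1 × 22/37 = 22/37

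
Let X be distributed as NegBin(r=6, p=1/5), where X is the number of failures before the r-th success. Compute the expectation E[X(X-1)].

E[X(X-1)] = E[X² - X] = E[X²] - E[X]
E[X] = 24
E[X²] = Var(X) + (E[X])² = 120 + (24)² = 696
E[X(X-1)] = 696 - 24 = 672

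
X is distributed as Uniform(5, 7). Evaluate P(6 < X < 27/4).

P(6 < X < 27/4) = ∫_{6}^{27/4} f(x) dx
where f(x) = \frac{1}{2}
= \frac{3}{8}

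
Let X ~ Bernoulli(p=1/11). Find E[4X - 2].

For X ~ Bernoulli(p=1/11):
E[X] = \frac{1}{11}
E[4X - 2] = 4 × E[X] - 2 = - \frac{18}{11}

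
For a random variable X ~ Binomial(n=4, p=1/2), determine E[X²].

Using the identity E[X²] = Var(X) + (E[X])²:
E[X] = 2
Var(X) = 1
E[X²] = 1 + (2)²
= 5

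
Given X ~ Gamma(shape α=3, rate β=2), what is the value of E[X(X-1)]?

E[X(X-1)] = E[X² - X] = E[X²] - E[X]
E[X] = \frac{3}{2}
E[X²] = Var(X) + (E[X])² = \frac{3}{4} + (\frac{3}{2})² = 3
E[X(X-1)] = 3 - \frac{3}{2} = \frac{3}{2}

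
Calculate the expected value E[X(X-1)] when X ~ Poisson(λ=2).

E[X(X-1)] = E[X² - X] = E[X²] - E[X]
E[X] = 2
E[X²] = Var(X) + (E[X])² = 2 + (2)² = 6
E[X(X-1)] = 6 - 2 = 4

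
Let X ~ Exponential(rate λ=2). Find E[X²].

Using the identity E[X²] = Var(X) + (E[X])²:
E[X] = \frac{1}{2}
Var(X) = \frac{1}{4}
E[X²] = \frac{1}{4} + (\frac{1}{2})²
= \frac{1}{2}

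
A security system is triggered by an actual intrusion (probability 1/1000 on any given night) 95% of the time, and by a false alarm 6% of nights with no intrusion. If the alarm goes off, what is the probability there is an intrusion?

Let D = the rare event, + = positive/flagged.
P(D) = 1/1000
P(+|D) = 95/100 = 19/20
P(+|D') = 6/100 = 3/50
P(+) = P(+|D)P(D) + P(+|D')P(D')
     = \frac{19}{20} × \frac{1}{1000} + \frac{3}{50} × \frac{999}{1000}
     = \frac{6089}{100000}
P(D|+) = P(+|D)P(D)/P(+) = \frac{95}{6089}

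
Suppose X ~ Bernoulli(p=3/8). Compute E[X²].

Using the identity E[X²] = Var(X) + (E[X])²:
E[X] = \frac{3}{8}
Var(X) = \frac{15}{64}
E[X²] = \frac{15}{64} + (\frac{3}{8})²
= \frac{3}{8}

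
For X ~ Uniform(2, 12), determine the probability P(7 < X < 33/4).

P(7 < X < 33/4) = ∫_{7}^{33/4} f(x) dx
where f(x) = \frac{1}{10}
= \frac{1}{8}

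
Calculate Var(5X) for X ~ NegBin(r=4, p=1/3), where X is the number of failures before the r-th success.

For X ~ NegBin(r=4, p=1/3), where X is the number of failures before the r-th success:
Var(X) = 24
Var(5X) = (5)² × Var(X) = 25 × 24 = 600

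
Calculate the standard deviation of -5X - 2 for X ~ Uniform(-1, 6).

For X ~ Uniform(-1, 6):
Var(X) = \frac{49}{12}
SD(X) = √(Var(X)) = √(\frac{49}{12}) = \frac{7 \sqrt{3}}{6}
SD(-5X - 2) = |-5| × SD(X) = 5 × \frac{7 \sqrt{3}}{6} = \frac{35 \sqrt{3}}{6}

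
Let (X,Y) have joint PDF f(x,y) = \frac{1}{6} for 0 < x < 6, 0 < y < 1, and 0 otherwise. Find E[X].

f_X(x) = ∫_0^1 \frac{1}{6} dy = \frac{1}{6}
E[X] = ∫_0^6 x × (\frac{1}{6}) dx = 3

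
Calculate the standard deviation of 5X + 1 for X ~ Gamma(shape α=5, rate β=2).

For X ~ Gamma(shape α=5, rate β=2):
Var(X) = \frac{5}{4}
SD(X) = √(Var(X)) = √(\frac{5}{4}) = \frac{\sqrt{5}}{2}
SD(5X + 1) = |5| × SD(X) = 5 × \frac{\sqrt{5}}{2} = \frac{5 \sqrt{5}}{2}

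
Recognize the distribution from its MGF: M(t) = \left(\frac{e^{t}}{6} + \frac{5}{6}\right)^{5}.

The MGF M(t) = \left(\frac{e^{t}}{6} + \frac{5}{6}\right)^{5} is the standard form for the Binomial distribution.
Comparing with the known MGF formula identifies: Binomial(n=5, p=1/6)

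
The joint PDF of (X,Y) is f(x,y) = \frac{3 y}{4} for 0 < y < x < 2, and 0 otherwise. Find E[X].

f_X(x) = ∫_0^x \frac{3 y}{4} dy = \frac{3 x^{2}}{8}
E[X] = ∫_0^2 x × (\frac{3 x^{2}}{8}) dx = \frac{3}{2}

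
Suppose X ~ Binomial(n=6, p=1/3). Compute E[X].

For X ~ Binomial(n=6, p=1/3), the expected value is:
E[X] = 2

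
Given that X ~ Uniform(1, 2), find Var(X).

For X ~ Uniform(1, 2):
Var(X) = \frac{1}{12}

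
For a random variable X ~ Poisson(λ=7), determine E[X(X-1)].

E[X(X-1)] = E[X² - X] = E[X²] - E[X]
E[X] = 7
E[X²] = Var(X) + (E[X])² = 7 + (7)² = 56
E[X(X-1)] = 56 - 7 = 49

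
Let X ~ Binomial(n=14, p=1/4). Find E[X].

For X ~ Binomial(n=14, p=1/4), the expected value is:
E[X] = \frac{7}{2}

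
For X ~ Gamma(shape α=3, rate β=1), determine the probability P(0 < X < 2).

P(0 < X < 2) = ∫_{0}^{2} f(x) dx
where f(x) = \frac{x^{2} e^{- x}}{2}
= 1 - \frac{5}{e^{2}}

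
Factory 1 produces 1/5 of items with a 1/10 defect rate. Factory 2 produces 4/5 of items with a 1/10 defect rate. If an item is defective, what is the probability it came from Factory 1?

Using Bayes' theorem:
P(F1) = 1/5, P(D|F1) = 1/10
P(F2) = 4/5, P(D|F2) = 1/10
P(D) = P(D|F1)P(F1) + P(D|F2)P(F2)
     = \frac{1}{10}
P(F1|D) = P(D|F1)P(F1) / P(D)
= \frac{1}{5}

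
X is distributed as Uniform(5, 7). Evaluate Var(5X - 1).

For X ~ Uniform(5, 7):
Var(X) = \frac{1}{3}
Var(5X - 1) = (5)² × Var(X) = 25 × \frac{1}{3} = \frac{25}{3}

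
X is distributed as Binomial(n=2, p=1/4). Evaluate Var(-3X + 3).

For X ~ Binomial(n=2, p=1/4):
Var(X) = \frac{3}{8}
Var(-3X + 3) = (-3)² × Var(X) = 9 × \frac{3}{8} = \frac{27}{8}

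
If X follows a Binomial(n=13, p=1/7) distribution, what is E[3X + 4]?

For X ~ Binomial(n=13, p=1/7):
E[X] = \frac{13}{7}
E[3X + 4] = 3 × E[X] + 4 = \frac{67}{7}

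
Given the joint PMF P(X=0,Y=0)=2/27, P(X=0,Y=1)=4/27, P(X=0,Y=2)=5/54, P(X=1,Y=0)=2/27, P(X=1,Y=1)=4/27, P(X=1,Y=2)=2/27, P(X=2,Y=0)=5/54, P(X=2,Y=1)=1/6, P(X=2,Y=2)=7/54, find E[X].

First find marginal of X:
P(X=0) = 17/54
P(X=1) = 8/27
P(X=2) = 7/18
E[X] = 0 × 17/54 + 1 × 8/27 + 2 × 7/18 = 29/27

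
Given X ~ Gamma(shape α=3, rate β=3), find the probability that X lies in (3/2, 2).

P(3/2 < X < 2) = ∫_{3/2}^{2} f(x) dx
where f(x) = \frac{27 x^{2} e^{- 3 x}}{2}
= - \frac{25}{e^{6}} + \frac{125}{8 e^{\frac{9}{2}}}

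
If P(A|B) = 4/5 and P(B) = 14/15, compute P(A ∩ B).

By definition, P(A|B) = P(A ∩ B) / P(B)
So P(A ∩ B) = P(A|B) × P(B)
= 4/5 × 14/15
= 56/75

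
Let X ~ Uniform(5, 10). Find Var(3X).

For X ~ Uniform(5, 10):
Var(X) = \frac{25}{12}
Var(3X) = (3)² × Var(X) = 9 × \frac{25}{12} = \frac{75}{4}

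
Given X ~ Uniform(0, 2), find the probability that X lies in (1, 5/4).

P(1 < X < 5/4) = ∫_{1}^{5/4} f(x) dx
where f(x) = \frac{1}{2}
= \frac{1}{8}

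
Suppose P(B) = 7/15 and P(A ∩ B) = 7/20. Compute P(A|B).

P(A|B) = P(A ∩ B) / P(B)
= (7/20) / (7/15)
= 3/4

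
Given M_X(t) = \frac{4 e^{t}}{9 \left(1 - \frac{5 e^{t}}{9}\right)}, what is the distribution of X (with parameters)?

The MGF M(t) = \frac{4 e^{t}}{9 \left(1 - \frac{5 e^{t}}{9}\right)} is the standard form for the Geometric distribution.
Comparing with the known MGF formula identifies: Geometric(p=4/9), X = trial number of first success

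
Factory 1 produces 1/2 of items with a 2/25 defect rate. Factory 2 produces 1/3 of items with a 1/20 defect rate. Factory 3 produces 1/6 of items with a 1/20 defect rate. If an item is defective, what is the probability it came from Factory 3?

Using Bayes' theorem:
P(F1) = 1/2, P(D|F1) = 2/25
P(F2) = 1/3, P(D|F2) = 1/20
P(F3) = 1/6, P(D|F3) = 1/20
P(D) = P(D|F1)P(F1) + P(D|F2)P(F2) + P(D|F3)P(F3)
     = \frac{13}{200}
P(F3|D) = P(D|F3)P(F3) / P(D)
= \frac{5}{39}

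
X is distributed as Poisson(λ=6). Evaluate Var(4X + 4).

For X ~ Poisson(λ=6):
Var(X) = 6
Var(4X + 4) = (4)² × Var(X) = 16 × 6 = 96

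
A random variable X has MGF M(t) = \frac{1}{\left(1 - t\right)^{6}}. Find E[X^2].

To find E[X^2], compute M^(2)(0):
M^(1)(t) = \frac{6}{\left(1 - t\right)^{7}}
M^(2)(t) = \frac{42}{\left(1 - t\right)^{8}}
M^(2)(0) = 42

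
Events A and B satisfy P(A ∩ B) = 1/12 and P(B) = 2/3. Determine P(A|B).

P(A|B) = P(A ∩ B) / P(B)
= (1/12) / (2/3)
= 1/8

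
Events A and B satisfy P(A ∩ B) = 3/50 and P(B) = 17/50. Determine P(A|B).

P(A|B) = P(A ∩ B) / P(B)
= (3/50) / (17/50)
= 3/17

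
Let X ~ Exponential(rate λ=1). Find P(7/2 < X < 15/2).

P(7/2 < X < 15/2) = ∫_{7/2}^{15/2} f(x) dx
where f(x) = e^{- x}
= - \frac{1 - e^{4}}{e^{\frac{15}{2}}}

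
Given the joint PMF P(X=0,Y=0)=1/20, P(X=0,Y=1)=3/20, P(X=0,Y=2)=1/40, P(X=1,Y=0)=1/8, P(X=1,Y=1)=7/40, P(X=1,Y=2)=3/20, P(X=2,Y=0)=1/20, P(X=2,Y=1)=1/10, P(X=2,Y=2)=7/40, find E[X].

First find marginal of X:
P(X=0) = 9/40
P(X=1) = 9/20
P(X=2) = 13/40
E[X] = 0 × 9/40 + 1 × 9/20 + 2 × 13/40 = 11/10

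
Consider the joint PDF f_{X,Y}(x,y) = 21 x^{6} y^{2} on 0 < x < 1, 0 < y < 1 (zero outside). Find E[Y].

E[Y] = ∫_0^1 ∫_0^1 y × f(x,y) dx dy
= \frac{3}{4}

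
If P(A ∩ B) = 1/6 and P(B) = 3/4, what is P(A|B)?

P(A|B) = P(A ∩ B) / P(B)
= (1/6) / (3/4)
= 2/9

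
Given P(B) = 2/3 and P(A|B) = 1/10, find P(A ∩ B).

By definition, P(A|B) = P(A ∩ B) / P(B)
So P(A ∩ B) = P(A|B) × P(B)
= 1/10 × 2/3
= 1/15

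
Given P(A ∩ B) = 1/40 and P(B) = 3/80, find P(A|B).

P(A|B) = P(A ∩ B) / P(B)
= (1/40) / (3/80)
= 2/3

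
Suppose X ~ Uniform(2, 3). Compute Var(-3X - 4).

For X ~ Uniform(2, 3):
Var(X) = \frac{1}{12}
Var(-3X - 4) = (-3)² × Var(X) = 9 × \frac{1}{12} = \frac{3}{4}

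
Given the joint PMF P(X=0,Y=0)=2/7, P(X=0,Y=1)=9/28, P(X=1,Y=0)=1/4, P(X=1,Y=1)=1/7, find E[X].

First find marginal of X:
P(X=0) = 17/28
P(X=1) = 11/28
E[X] = 0 × 17/28 + 1 × 11/28 = 11/28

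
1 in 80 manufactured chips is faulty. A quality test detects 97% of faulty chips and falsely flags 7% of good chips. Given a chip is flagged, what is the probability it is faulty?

Let D = the rare event, + = positive/flagged.
P(D) = 1/80
P(+|D) = 97/100
P(+|D') = 7/100
P(+) = P(+|D)P(D) + P(+|D')P(D')
     = \frac{97}{100} × \frac{1}{80} + \frac{7}{100} × \frac{79}{80}
     = \frac{13}{160}
P(D|+) = P(+|D)P(D)/P(+) = \frac{97}{650}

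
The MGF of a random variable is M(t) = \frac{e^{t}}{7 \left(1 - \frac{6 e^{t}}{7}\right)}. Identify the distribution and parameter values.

The MGF M(t) = \frac{e^{t}}{7 \left(1 - \frac{6 e^{t}}{7}\right)} is the standard form for the Geometric distribution.
Comparing with the known MGF formula identifies: Geometric(p=1/7), X = trial number of first success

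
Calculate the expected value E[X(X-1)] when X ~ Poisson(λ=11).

E[X(X-1)] = E[X² - X] = E[X²] - E[X]
E[X] = 11
E[X²] = Var(X) + (E[X])² = 11 + (11)² = 132
E[X(X-1)] = 132 - 11 = 121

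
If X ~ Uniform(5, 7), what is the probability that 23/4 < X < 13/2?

P(23/4 < X < 13/2) = ∫_{23/4}^{13/2} f(x) dx
where f(x) = \frac{1}{2}
= \frac{3}{8}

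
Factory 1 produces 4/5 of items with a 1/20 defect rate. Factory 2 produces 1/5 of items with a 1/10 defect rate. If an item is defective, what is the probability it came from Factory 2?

Using Bayes' theorem:
P(F1) = 4/5, P(D|F1) = 1/20
P(F2) = 1/5, P(D|F2) = 1/10
P(D) = P(D|F1)P(F1) + P(D|F2)P(F2)
     = \frac{3}{50}
P(F2|D) = P(D|F2)P(F2) / P(D)
= \frac{1}{3}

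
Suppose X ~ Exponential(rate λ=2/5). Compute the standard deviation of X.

For X ~ Exponential(rate λ=2/5):
Var(X) = \frac{25}{4}
SD(X) = √(Var(X)) = √(\frac{25}{4}) = \frac{5}{2}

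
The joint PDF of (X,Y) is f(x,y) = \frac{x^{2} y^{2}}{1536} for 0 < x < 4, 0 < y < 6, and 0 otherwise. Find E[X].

f_X(x) = ∫_0^6 \frac{x^{2} y^{2}}{1536} dy = \frac{3 x^{2}}{64}
E[X] = ∫_0^4 x × (\frac{3 x^{2}}{64}) dx = 3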